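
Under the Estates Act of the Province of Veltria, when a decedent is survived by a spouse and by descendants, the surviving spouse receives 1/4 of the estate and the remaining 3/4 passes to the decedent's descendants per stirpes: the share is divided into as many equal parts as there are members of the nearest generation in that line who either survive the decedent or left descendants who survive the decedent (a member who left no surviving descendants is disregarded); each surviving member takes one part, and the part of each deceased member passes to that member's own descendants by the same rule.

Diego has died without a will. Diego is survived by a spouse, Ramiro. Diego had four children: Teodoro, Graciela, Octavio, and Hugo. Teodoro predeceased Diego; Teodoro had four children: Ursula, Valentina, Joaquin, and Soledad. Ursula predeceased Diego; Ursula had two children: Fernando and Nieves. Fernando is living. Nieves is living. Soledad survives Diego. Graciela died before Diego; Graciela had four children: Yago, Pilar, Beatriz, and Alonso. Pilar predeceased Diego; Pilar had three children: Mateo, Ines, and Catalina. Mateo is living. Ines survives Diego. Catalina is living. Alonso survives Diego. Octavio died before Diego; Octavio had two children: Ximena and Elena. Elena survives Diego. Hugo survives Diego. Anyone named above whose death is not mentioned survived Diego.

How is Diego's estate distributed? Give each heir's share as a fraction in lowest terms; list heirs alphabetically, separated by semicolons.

Alonso 3/64; Beatriz 3/64; Catalina 1/64; Elena 3/32; Fernando 3/128; Hugo 3/16; Ines 1/64; Joaquin 3/64; Mateo 1/64; Nieves 3/128; Ramiro 1/4; Soledad 3/64; Valentina 3/64; Ximena 3/32; Yago 3/64

Ramiro, as surviving spouse, takes 1/4.
The remaining 3/4 passes to Diego's descendants per stirpes.
The 3/4 is divided into 4 equal shares of 3/16 among Teodoro, Graciela, Octavio, Hugo.
Teodoro predeceased; the 3/16 allotted to Teodoro's branch passes to Teodoro's issue by representation.
The 3/16 is divided into 4 equal shares of 3/64 among Ursula, Valentina, Joaquin, Soledad.
Ursula predeceased; the 3/64 allotted to Ursula's branch passes to Ursula's issue by representation.
The 3/64 is divided into 2 equal shares of 3/128 among Fernando, Nieves.
Fernando is living and takes 3/128.
Nieves is living and takes 3/128.
Valentina is living and takes 3/64.
Joaquin is living and takes 3/64.
Soledad is living and takes 3/64.
Graciela predeceased; the 3/16 allotted to Graciela's branch passes to Graciela's issue by representation.
The 3/16 is divided into 4 equal shares of 3/64 among Yago, Pilar, Beatriz, Alonso.
Yago is living and takes 3/64.
Pilar predeceased; the 3/64 allotted to Pilar's branch passes to Pilar's issue by representation.
The 3/64 is divided into 3 equal shares of 1/64 among Mateo, Ines, Catalina.
Mateo is living and takes 1/64.
Ines is living and takes 1/64.
Catalina is living and takes 1/64.
Beatriz is living and takes 3/64.
Alonso is living and takes 3/64.
Octavio predeceased; the 3/16 allotted to Octavio's branch passes to Octavio's issue by representation.
The 3/16 is divided into 2 equal shares of 3/32 among Ximena, Elena.
Ximena is living and takes 3/32.
Elena is living and takes 3/32.
Hugo is living and takes 3/16.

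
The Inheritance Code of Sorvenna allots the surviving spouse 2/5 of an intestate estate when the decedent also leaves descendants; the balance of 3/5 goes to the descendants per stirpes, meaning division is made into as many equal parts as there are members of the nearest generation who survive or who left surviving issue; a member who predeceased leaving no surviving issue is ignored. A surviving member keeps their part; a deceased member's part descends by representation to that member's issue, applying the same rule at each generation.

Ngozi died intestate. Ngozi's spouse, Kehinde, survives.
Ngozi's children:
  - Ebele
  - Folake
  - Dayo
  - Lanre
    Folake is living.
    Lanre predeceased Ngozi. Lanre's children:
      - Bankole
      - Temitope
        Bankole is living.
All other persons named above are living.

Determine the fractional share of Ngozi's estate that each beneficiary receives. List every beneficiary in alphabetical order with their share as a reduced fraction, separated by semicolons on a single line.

Kehinde, as surviving spouse, takes 2/5.
The remaining 3/5 passes to Ngozi's descendants per stirpes.
The 3/5 is divided into 4 equal shares of 3/20 among Ebele, Folake, Dayo, Lanre.
Ebele is living and takes 3/20.
Folake is living and takes 3/20.
Dayo is living and takes 3/20.
Lanre predeceased; the 3/20 allotted to Lanre's branch passes to Lanre's issue by representation.
The 3/20 is divided into 2 equal shares of 3/40 among Bankole, Temitope.
Bankole is living and takes 3/40.
Temitope is living and takes 3/40.

Bankole 3/40; Dayo 3/20; Ebele 3/20; Folake 3/20; Kehinde 2/5; Temitope 3/40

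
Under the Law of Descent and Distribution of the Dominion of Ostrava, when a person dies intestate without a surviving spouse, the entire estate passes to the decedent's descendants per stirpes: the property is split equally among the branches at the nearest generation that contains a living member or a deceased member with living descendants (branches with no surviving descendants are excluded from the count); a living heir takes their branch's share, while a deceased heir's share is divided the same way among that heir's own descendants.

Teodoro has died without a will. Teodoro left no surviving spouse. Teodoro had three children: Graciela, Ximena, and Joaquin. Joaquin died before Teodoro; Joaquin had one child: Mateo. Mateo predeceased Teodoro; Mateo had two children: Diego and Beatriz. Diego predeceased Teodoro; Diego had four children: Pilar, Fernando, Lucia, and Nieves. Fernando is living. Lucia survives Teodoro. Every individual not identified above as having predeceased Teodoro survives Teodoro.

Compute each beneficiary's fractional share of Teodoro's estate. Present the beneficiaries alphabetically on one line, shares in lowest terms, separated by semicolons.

Beatriz 1/6; Fernando 1/24; Graciela 1/3; Lucia 1/24; Nieves 1/24; Pilar 1/24; Ximena 1/3

There is no surviving spouse, so the entire estate passes to Teodoro's descendants per stirpes.
The estate is divided into 3 equal shares of 1/3 among Graciela, Ximena, Joaquin.
Graciela is living and takes 1/3.
Ximena is living and takes 1/3.
Joaquin predeceased; the 1/3 allotted to Joaquin's branch passes to Joaquin's issue by representation.
Mateo's line is the sole branch at this level, so the full 1/3 passes to Mateo's issue by representation.
The 1/3 is divided into 2 equal shares of 1/6 among Diego, Beatriz.
Diego predeceased; the 1/6 allotted to Diego's branch passes to Diego's issue by representation.
The 1/6 is divided into 4 equal shares of 1/24 among Pilar, Fernando, Lucia, Nieves.
Pilar is living and takes 1/24.
Fernando is living and takes 1/24.
Lucia is living and takes 1/24.
Nieves is living and takes 1/24.
Beatriz is living and takes 1/6.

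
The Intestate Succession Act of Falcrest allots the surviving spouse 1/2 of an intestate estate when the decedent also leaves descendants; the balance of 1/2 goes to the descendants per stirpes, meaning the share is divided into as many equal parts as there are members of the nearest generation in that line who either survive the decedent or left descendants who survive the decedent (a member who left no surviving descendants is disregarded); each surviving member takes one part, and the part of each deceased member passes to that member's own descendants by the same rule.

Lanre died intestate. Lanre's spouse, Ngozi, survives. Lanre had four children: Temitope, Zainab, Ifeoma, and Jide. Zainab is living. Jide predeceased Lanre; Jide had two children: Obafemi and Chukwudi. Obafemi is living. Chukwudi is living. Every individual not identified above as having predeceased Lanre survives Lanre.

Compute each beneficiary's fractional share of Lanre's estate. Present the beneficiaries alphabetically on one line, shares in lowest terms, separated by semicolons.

Ngozi, as surviving spouse, takes 1/2.
The remaining 1/2 passes to Lanre's descendants per stirpes.
The 1/2 is divided into 4 equal shares of 1/8 among Temitope, Zainab, Ifeoma, Jide.
Temitope is living and takes 1/8.
Zainab is living and takes 1/8.
Ifeoma is living and takes 1/8.
Jide predeceased; the 1/8 allotted to Jide's branch passes to Jide's issue by representation.
The 1/8 is divided into 2 equal shares of 1/16 among Obafemi, Chukwudi.
Obafemi is living and takes 1/16.
Chukwudi is living and takes 1/16.

Chukwudi 1/16; Ifeoma 1/8; Ngozi 1/2; Obafemi 1/16; Temitope 1/8; Zainab 1/8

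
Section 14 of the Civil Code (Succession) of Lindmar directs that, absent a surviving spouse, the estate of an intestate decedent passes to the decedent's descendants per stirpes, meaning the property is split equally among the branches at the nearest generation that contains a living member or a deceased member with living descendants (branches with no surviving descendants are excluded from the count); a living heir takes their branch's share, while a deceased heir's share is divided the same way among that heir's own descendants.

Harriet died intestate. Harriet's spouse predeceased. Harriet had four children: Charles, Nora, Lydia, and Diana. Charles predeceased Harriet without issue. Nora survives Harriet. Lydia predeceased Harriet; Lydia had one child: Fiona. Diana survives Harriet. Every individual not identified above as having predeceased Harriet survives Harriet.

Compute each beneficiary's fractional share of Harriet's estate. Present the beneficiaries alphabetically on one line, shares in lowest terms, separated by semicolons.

There is no surviving spouse, so the entire estate passes to Harriet's descendants per stirpes.
Charles left no surviving issue, so that branch lapses and is disregarded.
The estate is divided into 3 equal shares of 1/3 among Nora, Lydia, Diana.
Nora is living and takes 1/3.
Lydia predeceased; the 1/3 allotted to Lydia's branch passes to Lydia's issue by representation.
Fiona is the sole taker at this level and receives the full 1/3.
Diana is living and takes 1/3.

Diana 1/3; Fiona 1/3; Nora 1/3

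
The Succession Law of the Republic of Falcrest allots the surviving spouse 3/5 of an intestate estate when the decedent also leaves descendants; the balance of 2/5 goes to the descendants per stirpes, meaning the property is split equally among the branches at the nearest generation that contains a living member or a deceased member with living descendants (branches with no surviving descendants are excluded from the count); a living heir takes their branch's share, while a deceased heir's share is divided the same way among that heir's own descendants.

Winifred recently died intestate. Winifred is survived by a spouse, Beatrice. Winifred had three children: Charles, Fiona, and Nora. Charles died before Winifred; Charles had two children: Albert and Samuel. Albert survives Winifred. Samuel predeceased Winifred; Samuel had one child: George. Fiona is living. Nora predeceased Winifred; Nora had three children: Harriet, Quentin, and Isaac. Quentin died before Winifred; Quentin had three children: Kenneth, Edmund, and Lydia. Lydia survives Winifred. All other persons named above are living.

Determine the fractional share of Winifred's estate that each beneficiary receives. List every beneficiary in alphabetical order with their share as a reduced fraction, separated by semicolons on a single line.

Albert 1/15; Beatrice 3/5; Edmund 2/135; Fiona 2/15; George 1/15; Harriet 2/45; Isaac 2/45; Kenneth 2/135; Lydia 2/135

Beatrice, as surviving spouse, takes 3/5.
The remaining 2/5 passes to Winifred's descendants per stirpes.
The 2/5 is divided into 3 equal shares of 2/15 among Charles, Fiona, Nora.
Charles predeceased; the 2/15 allotted to Charles's branch passes to Charles's issue by representation.
The 2/15 is divided into 2 equal shares of 1/15 among Albert, Samuel.
Albert is living and takes 1/15.
Samuel predeceased; the 1/15 allotted to Samuel's branch passes to Samuel's issue by representation.
George is the sole taker at this level and receives the full 1/15.
Fiona is living and takes 2/15.
Nora predeceased; the 2/15 allotted to Nora's branch passes to Nora's issue by representation.
The 2/15 is divided into 3 equal shares of 2/45 among Harriet, Quentin, Isaac.
Harriet is living and takes 2/45.
Quentin predeceased; the 2/45 allotted to Quentin's branch passes to Quentin's issue by representation.
The 2/45 is divided into 3 equal shares of 2/135 among Kenneth, Edmund, Lydia.
Kenneth is living and takes 2/135.
Edmund is living and takes 2/135.
Lydia is living and takes 2/135.
Isaac is living and takes 2/45.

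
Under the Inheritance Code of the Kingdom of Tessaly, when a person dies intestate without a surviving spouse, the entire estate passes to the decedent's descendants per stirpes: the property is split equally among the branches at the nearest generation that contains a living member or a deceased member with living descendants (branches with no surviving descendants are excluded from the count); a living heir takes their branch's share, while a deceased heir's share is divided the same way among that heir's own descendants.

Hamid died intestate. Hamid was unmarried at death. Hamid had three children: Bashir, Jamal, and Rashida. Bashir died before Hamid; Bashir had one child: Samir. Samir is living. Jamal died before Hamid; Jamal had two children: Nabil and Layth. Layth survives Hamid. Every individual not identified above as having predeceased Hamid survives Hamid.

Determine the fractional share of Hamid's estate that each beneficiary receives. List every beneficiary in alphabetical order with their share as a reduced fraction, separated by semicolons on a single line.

There is no surviving spouse, so the entire estate passes to Hamid's descendants per stirpes.
The estate is divided into 3 equal shares of 1/3 among Bashir, Jamal, Rashida.
Bashir predeceased; the 1/3 allotted to Bashir's branch passes to Bashir's issue by representation.
Samir is the sole taker at this level and receives the full 1/3.
Jamal predeceased; the 1/3 allotted to Jamal's branch passes to Jamal's issue by representation.
The 1/3 is divided into 2 equal shares of 1/6 among Nabil, Layth.
Nabil is living and takes 1/6.
Layth is living and takes 1/6.
Rashida is living and takes 1/3.

Layth 1/6; Nabil 1/6; Rashida 1/3; Samir 1/3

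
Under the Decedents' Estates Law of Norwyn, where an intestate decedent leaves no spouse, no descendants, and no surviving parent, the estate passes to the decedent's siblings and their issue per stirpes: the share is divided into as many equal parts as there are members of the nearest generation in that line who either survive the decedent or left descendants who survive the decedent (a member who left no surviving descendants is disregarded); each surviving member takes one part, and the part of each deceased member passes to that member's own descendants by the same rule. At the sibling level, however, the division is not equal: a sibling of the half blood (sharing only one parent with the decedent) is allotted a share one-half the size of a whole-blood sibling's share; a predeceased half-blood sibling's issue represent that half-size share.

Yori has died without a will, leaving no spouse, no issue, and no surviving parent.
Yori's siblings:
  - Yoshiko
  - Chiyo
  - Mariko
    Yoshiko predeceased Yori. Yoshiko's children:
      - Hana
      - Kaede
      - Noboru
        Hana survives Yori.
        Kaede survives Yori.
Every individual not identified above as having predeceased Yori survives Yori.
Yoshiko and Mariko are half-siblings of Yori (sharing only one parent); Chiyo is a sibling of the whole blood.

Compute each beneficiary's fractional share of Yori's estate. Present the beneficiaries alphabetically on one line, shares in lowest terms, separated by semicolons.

No spouse, descendants, or parent survives, so the estate passes to Yori's siblings per stirpes.
Half-blood siblings count for one-half the weight of whole-blood siblings at the initial division.
Dividing 1 in proportion to weights (total weight 2): Yoshiko (weight 1/2) → 1/4; Chiyo (weight 1) → 1/2; Mariko (weight 1/2) → 1/4.
Yoshiko predeceased; the 1/4 allotted to Yoshiko's branch passes to Yoshiko's issue by representation.
The 1/4 is divided into 3 equal shares of 1/12 among Hana, Kaede, Noboru.
Hana is living and takes 1/12.
Kaede is living and takes 1/12.
Noboru is living and takes 1/12.
Chiyo is living and takes 1/2.
Mariko is living and takes 1/4.

Chiyo 1/2; Hana 1/12; Kaede 1/12; Mariko 1/4; Noboru 1/12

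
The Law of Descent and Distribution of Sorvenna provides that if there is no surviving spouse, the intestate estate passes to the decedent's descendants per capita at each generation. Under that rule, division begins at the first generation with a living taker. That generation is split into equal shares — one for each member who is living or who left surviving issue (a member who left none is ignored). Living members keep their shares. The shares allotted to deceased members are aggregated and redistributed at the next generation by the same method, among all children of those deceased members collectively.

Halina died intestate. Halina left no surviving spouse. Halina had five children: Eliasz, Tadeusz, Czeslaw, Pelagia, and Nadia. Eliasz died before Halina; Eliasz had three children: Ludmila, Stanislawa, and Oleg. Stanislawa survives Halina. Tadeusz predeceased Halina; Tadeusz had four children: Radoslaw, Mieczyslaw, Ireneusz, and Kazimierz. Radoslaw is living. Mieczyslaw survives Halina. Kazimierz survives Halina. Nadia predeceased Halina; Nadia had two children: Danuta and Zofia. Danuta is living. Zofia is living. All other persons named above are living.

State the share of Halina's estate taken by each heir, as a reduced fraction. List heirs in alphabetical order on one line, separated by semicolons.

Czeslaw 1/5; Danuta 1/15; Ireneusz 1/15; Kazimierz 1/15; Ludmila 1/15; Mieczyslaw 1/15; Oleg 1/15; Pelagia 1/5; Radoslaw 1/15; Stanislawa 1/15; Zofia 1/15

There is no surviving spouse, so the entire estate passes to Halina's descendants per capita at each generation.
At generation 1 (Eliasz, Tadeusz, Czeslaw, Pelagia, Nadia) there are 5 shares of (1)/5 = 1/5 each.
Living: Czeslaw and Pelagia — each takes 1/5.
Deceased: Eliasz, Tadeusz, and Nadia. Their combined 3/5 is pooled and carried to generation 2.
At generation 2 (Ludmila, Stanislawa, Oleg, Radoslaw, Mieczyslaw, Ireneusz, Kazimierz, Danuta, Zofia) there are 9 shares of (3/5)/9 = 1/15 each.
Living: Ludmila, Stanislawa, Oleg, Radoslaw, Mieczyslaw, Ireneusz, Kazimierz, Danuta, and Zofia — each takes 1/15.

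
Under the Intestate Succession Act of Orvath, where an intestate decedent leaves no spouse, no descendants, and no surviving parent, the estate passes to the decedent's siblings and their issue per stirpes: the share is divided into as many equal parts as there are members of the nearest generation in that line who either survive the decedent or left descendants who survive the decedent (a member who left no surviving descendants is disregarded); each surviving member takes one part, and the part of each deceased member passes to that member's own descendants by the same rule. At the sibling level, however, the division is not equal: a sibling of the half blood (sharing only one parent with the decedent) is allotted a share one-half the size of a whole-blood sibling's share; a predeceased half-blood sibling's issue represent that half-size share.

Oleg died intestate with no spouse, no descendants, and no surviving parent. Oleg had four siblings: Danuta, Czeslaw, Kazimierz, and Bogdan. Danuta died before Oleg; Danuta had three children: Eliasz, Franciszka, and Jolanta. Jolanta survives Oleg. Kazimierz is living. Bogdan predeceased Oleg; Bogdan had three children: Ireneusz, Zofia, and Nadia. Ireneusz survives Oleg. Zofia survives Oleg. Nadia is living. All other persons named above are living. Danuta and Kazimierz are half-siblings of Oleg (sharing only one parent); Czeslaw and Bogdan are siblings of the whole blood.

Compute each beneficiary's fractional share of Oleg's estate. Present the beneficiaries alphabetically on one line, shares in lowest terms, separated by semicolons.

No spouse, descendants, or parent survives, so the estate passes to Oleg's siblings per stirpes.
Half-blood siblings count for one-half the weight of whole-blood siblings at the initial division.
Dividing 1 in proportion to weights (total weight 3): Danuta (weight 1/2) → 1/6; Czeslaw (weight 1) → 1/3; Kazimierz (weight 1/2) → 1/6; Bogdan (weight 1) → 1/3.
Danuta predeceased; the 1/6 allotted to Danuta's branch passes to Danuta's issue by representation.
The 1/6 is divided into 3 equal shares of 1/18 among Eliasz, Franciszka, Jolanta.
Eliasz is living and takes 1/18.
Franciszka is living and takes 1/18.
Jolanta is living and takes 1/18.
Czeslaw is living and takes 1/3.
Kazimierz is living and takes 1/6.
Bogdan predeceased; the 1/3 allotted to Bogdan's branch passes to Bogdan's issue by representation.
The 1/3 is divided into 3 equal shares of 1/9 among Ireneusz, Zofia, Nadia.
Ireneusz is living and takes 1/9.
Zofia is living and takes 1/9.
Nadia is living and takes 1/9.

Czeslaw 1/3; Eliasz 1/18; Franciszka 1/18; Ireneusz 1/9; Jolanta 1/18; Kazimierz 1/6; Nadia 1/9; Zofia 1/9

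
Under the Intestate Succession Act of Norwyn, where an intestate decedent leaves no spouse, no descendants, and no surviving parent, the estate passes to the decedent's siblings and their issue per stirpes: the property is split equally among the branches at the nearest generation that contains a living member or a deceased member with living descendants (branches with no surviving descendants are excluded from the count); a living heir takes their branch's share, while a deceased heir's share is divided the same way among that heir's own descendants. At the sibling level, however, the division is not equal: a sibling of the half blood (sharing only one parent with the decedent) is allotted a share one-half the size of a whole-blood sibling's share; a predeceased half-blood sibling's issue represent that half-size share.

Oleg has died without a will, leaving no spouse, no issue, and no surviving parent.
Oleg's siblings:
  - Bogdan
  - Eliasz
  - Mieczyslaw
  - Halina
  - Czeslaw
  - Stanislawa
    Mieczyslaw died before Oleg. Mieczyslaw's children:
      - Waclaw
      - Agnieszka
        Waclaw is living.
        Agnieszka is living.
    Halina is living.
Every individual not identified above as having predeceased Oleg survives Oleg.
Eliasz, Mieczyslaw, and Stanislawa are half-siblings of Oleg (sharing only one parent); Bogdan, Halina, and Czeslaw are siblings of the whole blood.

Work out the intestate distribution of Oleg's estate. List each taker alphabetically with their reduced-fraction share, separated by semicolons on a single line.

No spouse, descendants, or parent survives, so the estate passes to Oleg's siblings per stirpes.
Half-blood siblings count for one-half the weight of whole-blood siblings at the initial division.
Dividing 1 in proportion to weights (total weight 9/2): Bogdan (weight 1) → 2/9; Eliasz (weight 1/2) → 1/9; Mieczyslaw (weight 1/2) → 1/9; Halina (weight 1) → 2/9; Czeslaw (weight 1) → 2/9; Stanislawa (weight 1/2) → 1/9.
Bogdan is living and takes 2/9.
Eliasz is living and takes 1/9.
Mieczyslaw predeceased; the 1/9 allotted to Mieczyslaw's branch passes to Mieczyslaw's issue by representation.
The 1/9 is divided into 2 equal shares of 1/18 among Waclaw, Agnieszka.
Waclaw is living and takes 1/18.
Agnieszka is living and takes 1/18.
Halina is living and takes 2/9.
Czeslaw is living and takes 2/9.
Stanislawa is living and takes 1/9.

Agnieszka 1/18; Bogdan 2/9; Czeslaw 2/9; Eliasz 1/9; Halina 2/9; Stanislawa 1/9; Waclaw 1/18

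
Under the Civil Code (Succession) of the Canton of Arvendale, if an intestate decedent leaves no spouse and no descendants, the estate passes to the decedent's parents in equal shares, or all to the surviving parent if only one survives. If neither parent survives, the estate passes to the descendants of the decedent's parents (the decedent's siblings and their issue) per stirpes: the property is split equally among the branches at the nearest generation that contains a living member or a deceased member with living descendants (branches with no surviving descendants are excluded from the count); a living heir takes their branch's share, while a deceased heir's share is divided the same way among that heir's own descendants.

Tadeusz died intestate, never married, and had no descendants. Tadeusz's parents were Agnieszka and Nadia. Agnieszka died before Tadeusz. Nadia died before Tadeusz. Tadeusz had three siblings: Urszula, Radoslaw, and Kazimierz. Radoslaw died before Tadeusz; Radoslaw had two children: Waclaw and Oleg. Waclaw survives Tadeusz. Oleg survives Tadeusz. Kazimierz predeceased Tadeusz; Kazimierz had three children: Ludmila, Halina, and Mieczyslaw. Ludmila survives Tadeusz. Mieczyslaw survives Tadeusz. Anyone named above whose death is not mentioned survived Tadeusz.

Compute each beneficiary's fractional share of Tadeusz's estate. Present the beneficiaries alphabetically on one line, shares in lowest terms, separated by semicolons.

Neither parent survives and there are no descendants, so the estate passes to Tadeusz's siblings and their issue per stirpes.
The estate is divided into 3 equal shares of 1/3 among Urszula, Radoslaw, Kazimierz.
Urszula is living and takes 1/3.
Radoslaw predeceased; the 1/3 allotted to Radoslaw's branch passes to Radoslaw's issue by representation.
The 1/3 is divided into 2 equal shares of 1/6 among Waclaw, Oleg.
Waclaw is living and takes 1/6.
Oleg is living and takes 1/6.
Kazimierz predeceased; the 1/3 allotted to Kazimierz's branch passes to Kazimierz's issue by representation.
The 1/3 is divided into 3 equal shares of 1/9 among Ludmila, Halina, Mieczyslaw.
Ludmila is living and takes 1/9.
Halina is living and takes 1/9.
Mieczyslaw is living and takes 1/9.

Halina 1/9; Ludmila 1/9; Mieczyslaw 1/9; Oleg 1/6; Urszula 1/3; Waclaw 1/6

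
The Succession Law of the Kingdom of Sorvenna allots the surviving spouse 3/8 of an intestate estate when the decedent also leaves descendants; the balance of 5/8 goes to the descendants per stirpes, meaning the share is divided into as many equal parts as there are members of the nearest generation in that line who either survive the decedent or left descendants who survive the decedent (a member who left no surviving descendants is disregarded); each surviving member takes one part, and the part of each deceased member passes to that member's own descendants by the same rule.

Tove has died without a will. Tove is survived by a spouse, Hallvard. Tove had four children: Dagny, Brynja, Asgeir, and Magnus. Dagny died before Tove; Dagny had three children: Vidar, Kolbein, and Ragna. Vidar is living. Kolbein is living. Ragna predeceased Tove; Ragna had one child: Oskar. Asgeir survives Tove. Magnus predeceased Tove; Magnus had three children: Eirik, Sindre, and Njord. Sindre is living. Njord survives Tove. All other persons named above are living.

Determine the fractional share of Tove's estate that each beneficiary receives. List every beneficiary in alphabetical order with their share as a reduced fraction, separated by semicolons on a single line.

Hallvard, as surviving spouse, takes 3/8.
The remaining 5/8 passes to Tove's descendants per stirpes.
The 5/8 is divided into 4 equal shares of 5/32 among Dagny, Brynja, Asgeir, Magnus.
Dagny predeceased; the 5/32 allotted to Dagny's branch passes to Dagny's issue by representation.
The 5/32 is divided into 3 equal shares of 5/96 among Vidar, Kolbein, Ragna.
Vidar is living and takes 5/96.
Kolbein is living and takes 5/96.
Ragna predeceased; the 5/96 allotted to Ragna's branch passes to Ragna's issue by representation.
Oskar is the sole taker at this level and receives the full 5/96.
Brynja is living and takes 5/32.
Asgeir is living and takes 5/32.
Magnus predeceased; the 5/32 allotted to Magnus's branch passes to Magnus's issue by representation.
The 5/32 is divided into 3 equal shares of 5/96 among Eirik, Sindre, Njord.
Eirik is living and takes 5/96.
Sindre is living and takes 5/96.
Njord is living and takes 5/96.

Asgeir 5/32; Brynja 5/32; Eirik 5/96; Hallvard 3/8; Kolbein 5/96; Njord 5/96; Oskar 5/96; Sindre 5/96; Vidar 5/96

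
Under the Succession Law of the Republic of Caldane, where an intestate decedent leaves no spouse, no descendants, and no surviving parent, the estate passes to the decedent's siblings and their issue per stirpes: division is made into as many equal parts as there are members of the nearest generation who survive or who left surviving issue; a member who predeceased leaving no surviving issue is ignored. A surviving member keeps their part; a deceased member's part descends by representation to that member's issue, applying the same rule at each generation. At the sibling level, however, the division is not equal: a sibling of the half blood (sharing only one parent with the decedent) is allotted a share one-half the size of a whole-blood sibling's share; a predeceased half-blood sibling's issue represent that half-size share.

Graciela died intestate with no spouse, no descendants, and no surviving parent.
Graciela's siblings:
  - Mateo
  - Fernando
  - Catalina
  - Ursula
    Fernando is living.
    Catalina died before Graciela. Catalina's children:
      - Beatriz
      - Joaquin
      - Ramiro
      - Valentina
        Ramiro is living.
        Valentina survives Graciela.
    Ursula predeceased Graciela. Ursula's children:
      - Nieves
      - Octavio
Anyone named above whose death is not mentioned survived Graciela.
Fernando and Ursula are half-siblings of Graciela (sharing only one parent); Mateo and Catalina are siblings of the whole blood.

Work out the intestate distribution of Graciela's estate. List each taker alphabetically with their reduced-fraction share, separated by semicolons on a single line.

Beatriz 1/12; Fernando 1/6; Joaquin 1/12; Mateo 1/3; Nieves 1/12; Octavio 1/12; Ramiro 1/12; Valentina 1/12

No spouse, descendants, or parent survives, so the estate passes to Graciela's siblings per stirpes.
Half-blood siblings count for one-half the weight of whole-blood siblings at the initial division.
Dividing 1 in proportion to weights (total weight 3): Mateo (weight 1) → 1/3; Fernando (weight 1/2) → 1/6; Catalina (weight 1) → 1/3; Ursula (weight 1/2) → 1/6.
Mateo is living and takes 1/3.
Fernando is living and takes 1/6.
Catalina predeceased; the 1/3 allotted to Catalina's branch passes to Catalina's issue by representation.
The 1/3 is divided into 4 equal shares of 1/12 among Beatriz, Joaquin, Ramiro, Valentina.
Beatriz is living and takes 1/12.
Joaquin is living and takes 1/12.
Ramiro is living and takes 1/12.
Valentina is living and takes 1/12.
Ursula predeceased; the 1/6 allotted to Ursula's branch passes to Ursula's issue by representation.
The 1/6 is divided into 2 equal shares of 1/12 among Nieves, Octavio.
Nieves is living and takes 1/12.
Octavio is living and takes 1/12.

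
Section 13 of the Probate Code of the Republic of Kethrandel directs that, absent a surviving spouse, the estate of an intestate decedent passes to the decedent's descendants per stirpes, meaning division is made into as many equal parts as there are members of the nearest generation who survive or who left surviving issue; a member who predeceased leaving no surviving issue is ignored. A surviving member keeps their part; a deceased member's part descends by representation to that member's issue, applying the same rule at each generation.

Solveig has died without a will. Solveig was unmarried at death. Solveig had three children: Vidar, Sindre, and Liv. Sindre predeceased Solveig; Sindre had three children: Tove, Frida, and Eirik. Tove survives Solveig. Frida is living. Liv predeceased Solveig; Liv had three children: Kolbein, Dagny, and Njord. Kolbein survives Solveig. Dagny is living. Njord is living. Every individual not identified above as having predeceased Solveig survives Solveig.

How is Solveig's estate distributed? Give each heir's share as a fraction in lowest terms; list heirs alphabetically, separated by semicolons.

Dagny 1/9; Eirik 1/9; Frida 1/9; Kolbein 1/9; Njord 1/9; Tove 1/9; Vidar 1/3

There is no surviving spouse, so the entire estate passes to Solveig's descendants per stirpes.
The estate is divided into 3 equal shares of 1/3 among Vidar, Sindre, Liv.
Vidar is living and takes 1/3.
Sindre predeceased; the 1/3 allotted to Sindre's branch passes to Sindre's issue by representation.
The 1/3 is divided into 3 equal shares of 1/9 among Tove, Frida, Eirik.
Tove is living and takes 1/9.
Frida is living and takes 1/9.
Eirik is living and takes 1/9.
Liv predeceased; the 1/3 allotted to Liv's branch passes to Liv's issue by representation.
The 1/3 is divided into 3 equal shares of 1/9 among Kolbein, Dagny, Njord.
Kolbein is living and takes 1/9.
Dagny is living and takes 1/9.
Njord is living and takes 1/9.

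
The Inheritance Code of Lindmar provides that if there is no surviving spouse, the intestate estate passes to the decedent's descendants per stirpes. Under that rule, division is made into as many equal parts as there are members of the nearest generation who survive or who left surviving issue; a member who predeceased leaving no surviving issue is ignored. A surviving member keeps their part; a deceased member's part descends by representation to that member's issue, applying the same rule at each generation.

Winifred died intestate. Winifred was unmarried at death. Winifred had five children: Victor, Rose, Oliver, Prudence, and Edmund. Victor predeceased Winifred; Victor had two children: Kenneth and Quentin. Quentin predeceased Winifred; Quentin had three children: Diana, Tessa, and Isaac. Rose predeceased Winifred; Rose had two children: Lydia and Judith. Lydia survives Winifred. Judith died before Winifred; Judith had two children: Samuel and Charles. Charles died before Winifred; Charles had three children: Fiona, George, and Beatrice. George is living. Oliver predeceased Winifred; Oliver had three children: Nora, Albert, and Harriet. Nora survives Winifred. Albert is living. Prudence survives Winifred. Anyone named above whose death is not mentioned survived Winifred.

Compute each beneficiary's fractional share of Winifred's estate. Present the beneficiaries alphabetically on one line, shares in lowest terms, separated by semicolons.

Albert 1/15; Beatrice 1/60; Diana 1/30; Edmund 1/5; Fiona 1/60; George 1/60; Harriet 1/15; Isaac 1/30; Kenneth 1/10; Lydia 1/10; Nora 1/15; Prudence 1/5; Samuel 1/20; Tessa 1/30

There is no surviving spouse, so the entire estate passes to Winifred's descendants per stirpes.
The estate is divided into 5 equal shares of 1/5 among Victor, Rose, Oliver, Prudence, Edmund.
Victor predeceased; the 1/5 allotted to Victor's branch passes to Victor's issue by representation.
The 1/5 is divided into 2 equal shares of 1/10 among Kenneth, Quentin.
Kenneth is living and takes 1/10.
Quentin predeceased; the 1/10 allotted to Quentin's branch passes to Quentin's issue by representation.
The 1/10 is divided into 3 equal shares of 1/30 among Diana, Tessa, Isaac.
Diana is living and takes 1/30.
Tessa is living and takes 1/30.
Isaac is living and takes 1/30.
Rose predeceased; the 1/5 allotted to Rose's branch passes to Rose's issue by representation.
The 1/5 is divided into 2 equal shares of 1/10 among Lydia, Judith.
Lydia is living and takes 1/10.
Judith predeceased; the 1/10 allotted to Judith's branch passes to Judith's issue by representation.
The 1/10 is divided into 2 equal shares of 1/20 among Samuel, Charles.
Samuel is living and takes 1/20.
Charles predeceased; the 1/20 allotted to Charles's branch passes to Charles's issue by representation.
The 1/20 is divided into 3 equal shares of 1/60 among Fiona, George, Beatrice.
Fiona is living and takes 1/60.
George is living and takes 1/60.
Beatrice is living and takes 1/60.
Oliver predeceased; the 1/5 allotted to Oliver's branch passes to Oliver's issue by representation.
The 1/5 is divided into 3 equal shares of 1/15 among Nora, Albert, Harriet.
Nora is living and takes 1/15.
Albert is living and takes 1/15.
Harriet is living and takes 1/15.
Prudence is living and takes 1/5.
Edmund is living and takes 1/5.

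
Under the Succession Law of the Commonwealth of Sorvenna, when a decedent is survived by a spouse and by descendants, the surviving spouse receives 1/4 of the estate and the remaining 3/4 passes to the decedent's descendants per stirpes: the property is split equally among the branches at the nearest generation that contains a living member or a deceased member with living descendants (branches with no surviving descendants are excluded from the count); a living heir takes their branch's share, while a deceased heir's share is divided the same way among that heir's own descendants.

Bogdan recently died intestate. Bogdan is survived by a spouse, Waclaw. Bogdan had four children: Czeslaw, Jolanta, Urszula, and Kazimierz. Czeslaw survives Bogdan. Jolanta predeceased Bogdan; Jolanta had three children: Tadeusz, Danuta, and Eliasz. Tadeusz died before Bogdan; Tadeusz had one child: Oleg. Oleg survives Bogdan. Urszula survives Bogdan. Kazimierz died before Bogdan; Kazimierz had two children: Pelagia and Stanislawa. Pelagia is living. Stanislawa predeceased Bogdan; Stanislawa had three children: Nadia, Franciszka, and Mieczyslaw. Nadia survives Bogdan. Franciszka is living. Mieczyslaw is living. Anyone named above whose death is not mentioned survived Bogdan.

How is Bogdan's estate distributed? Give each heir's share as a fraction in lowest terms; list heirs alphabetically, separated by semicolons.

Waclaw, as surviving spouse, takes 1/4.
The remaining 3/4 passes to Bogdan's descendants per stirpes.
The 3/4 is divided into 4 equal shares of 3/16 among Czeslaw, Jolanta, Urszula, Kazimierz.
Czeslaw is living and takes 3/16.
Jolanta predeceased; the 3/16 allotted to Jolanta's branch passes to Jolanta's issue by representation.
The 3/16 is divided into 3 equal shares of 1/16 among Tadeusz, Danuta, Eliasz.
Tadeusz predeceased; the 1/16 allotted to Tadeusz's branch passes to Tadeusz's issue by representation.
Oleg is the sole taker at this level and receives the full 1/16.
Danuta is living and takes 1/16.
Eliasz is living and takes 1/16.
Urszula is living and takes 3/16.
Kazimierz predeceased; the 3/16 allotted to Kazimierz's branch passes to Kazimierz's issue by representation.
The 3/16 is divided into 2 equal shares of 3/32 among Pelagia, Stanislawa.
Pelagia is living and takes 3/32.
Stanislawa predeceased; the 3/32 allotted to Stanislawa's branch passes to Stanislawa's issue by representation.
The 3/32 is divided into 3 equal shares of 1/32 among Nadia, Franciszka, Mieczyslaw.
Nadia is living and takes 1/32.
Franciszka is living and takes 1/32.
Mieczyslaw is living and takes 1/32.

Czeslaw 3/16; Danuta 1/16; Eliasz 1/16; Franciszka 1/32; Mieczyslaw 1/32; Nadia 1/32; Oleg 1/16; Pelagia 3/32; Urszula 3/16; Waclaw 1/4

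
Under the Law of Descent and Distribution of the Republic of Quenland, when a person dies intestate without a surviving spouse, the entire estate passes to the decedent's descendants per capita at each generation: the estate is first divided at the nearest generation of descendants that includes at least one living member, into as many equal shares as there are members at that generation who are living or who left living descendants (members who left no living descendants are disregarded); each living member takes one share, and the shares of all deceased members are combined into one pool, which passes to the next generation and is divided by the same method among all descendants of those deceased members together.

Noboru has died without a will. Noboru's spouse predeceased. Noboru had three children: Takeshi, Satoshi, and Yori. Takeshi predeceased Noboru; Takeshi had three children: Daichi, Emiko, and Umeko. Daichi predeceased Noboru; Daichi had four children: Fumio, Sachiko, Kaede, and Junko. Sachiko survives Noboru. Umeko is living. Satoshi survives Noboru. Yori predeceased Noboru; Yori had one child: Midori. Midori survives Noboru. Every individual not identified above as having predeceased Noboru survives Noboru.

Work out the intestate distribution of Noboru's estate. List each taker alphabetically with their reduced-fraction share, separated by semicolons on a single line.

Emiko 1/6; Fumio 1/24; Junko 1/24; Kaede 1/24; Midori 1/6; Sachiko 1/24; Satoshi 1/3; Umeko 1/6

There is no surviving spouse, so the entire estate passes to Noboru's descendants per capita at each generation.
At generation 1 (Takeshi, Satoshi, Yori) there are 3 shares of (1)/3 = 1/3 each.
Living: Satoshi — each takes 1/3.
Deceased: Takeshi and Yori. Their combined 2/3 is pooled and carried to generation 2.
At generation 2 (Daichi, Emiko, Umeko, Midori) there are 4 shares of (2/3)/4 = 1/6 each.
Living: Emiko, Umeko, and Midori — each takes 1/6.
Deceased: Daichi. That 1/6 share is carried to generation 3.
At generation 3 (Fumio, Sachiko, Kaede, Junko) there are 4 shares of (1/6)/4 = 1/24 each.
Living: Fumio, Sachiko, Kaede, and Junko — each takes 1/24.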